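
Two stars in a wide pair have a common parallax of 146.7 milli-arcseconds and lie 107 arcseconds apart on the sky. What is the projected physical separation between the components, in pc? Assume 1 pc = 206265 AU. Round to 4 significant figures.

0.003536 pc

d = 1/p = 1/0.1467″ = 6.8166 pc.
At distance d (pc), an angle of θ arcsec spans θ·d AU: s = 107 × 6.8166 = 729.38 AU.
= 729.38 / 206265 = 0.0035361 pc.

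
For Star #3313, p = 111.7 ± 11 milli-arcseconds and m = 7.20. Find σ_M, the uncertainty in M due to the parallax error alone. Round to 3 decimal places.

σ_M = 0.214 mag

M = m − 5 log₁₀ d + 5 = m + 5 log₁₀ p + 5, so ∂M/∂p = 5/(p ln 10).
σ_M = (5/ln 10) · (σ_p/p) = 2.1715 × 11/111.7 = 2.1715 × 0.098478 = 0.21384.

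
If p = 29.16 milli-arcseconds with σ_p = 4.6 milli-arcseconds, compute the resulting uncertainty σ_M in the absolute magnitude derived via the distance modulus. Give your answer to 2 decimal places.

M = m − 5 log₁₀ d + 5 = m + 5 log₁₀ p + 5, so ∂M/∂p = 5/(p ln 10).
σ_M = (5/ln 10) · (σ_p/p) = 2.1715 × 4.6/29.16 = 2.1715 × 0.15775 = 0.34255.

σ_M = 0.34 mag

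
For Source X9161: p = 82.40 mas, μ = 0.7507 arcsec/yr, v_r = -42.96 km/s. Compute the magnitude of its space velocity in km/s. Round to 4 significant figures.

60.91 km/s

d = 1/p = 1/0.08240″ = 12.136 pc.
v_t = 4.740 μ d = 4.740 × 0.7507 × 12.136 = 43.184 km/s.
v = √(v_r² + v_t²) = √((-42.96)² + 43.184²) = √3710.42 = 60.913 km/s.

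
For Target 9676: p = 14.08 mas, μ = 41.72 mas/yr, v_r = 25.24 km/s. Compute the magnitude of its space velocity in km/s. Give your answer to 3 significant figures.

28.9 km/s

d = 1/p = 1/0.01408″ = 71.023 pc.
μ = 41.72 mas/yr = 0.04172 ″/yr.
v_t = 4.740 μ d = 4.740 × 0.04172 × 71.023 = 14.045 km/s.
v = √(v_r² + v_t²) = √(25.24² + 14.045²) = √834.32 = 28.885 km/s.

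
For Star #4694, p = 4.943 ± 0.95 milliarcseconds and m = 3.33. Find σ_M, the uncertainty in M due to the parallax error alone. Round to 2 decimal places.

M = m − 5 log₁₀ d + 5 = m + 5 log₁₀ p + 5, so ∂M/∂p = 5/(p ln 10).
σ_M = (5/ln 10) · (σ_p/p) = 2.1715 × 0.95/4.943 = 2.1715 × 0.19219 = 0.41734.

σ_M = 0.42 mag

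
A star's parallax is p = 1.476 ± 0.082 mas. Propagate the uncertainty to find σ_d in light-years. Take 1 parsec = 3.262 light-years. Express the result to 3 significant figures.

123 ly

d = 1/p, so σ_d = σ_p / p².
σ_d = 0.0000820 / (0.001476)² = 0.0000820 / 0.0000021786 = 37.639 pc = 37.639 × 3.262 ly = 122.78 ly.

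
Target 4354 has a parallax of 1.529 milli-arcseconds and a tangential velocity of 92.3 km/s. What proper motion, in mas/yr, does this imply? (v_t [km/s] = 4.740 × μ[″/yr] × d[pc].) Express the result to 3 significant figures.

d = 1/p = 1/0.001529″ = 654.02 pc.
μ = v_t / (4.74 d) = 92.3 / (4.74 × 654.02) = 92.3 / 3100.1 = 0.029773 ″/yr = 29.773 mas/yr.

29.8 mas/yr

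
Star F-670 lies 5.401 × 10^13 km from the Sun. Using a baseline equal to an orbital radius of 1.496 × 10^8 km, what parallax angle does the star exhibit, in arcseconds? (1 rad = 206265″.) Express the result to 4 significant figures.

0.5713 arcsec

θ ≈ B/d = (1.496 × 10^8) / (5.401 × 10^13) = 2.7699 × 10^-6 rad.
In arcseconds: 2.7699 × 10^-6 × 206265 = 0.57133″.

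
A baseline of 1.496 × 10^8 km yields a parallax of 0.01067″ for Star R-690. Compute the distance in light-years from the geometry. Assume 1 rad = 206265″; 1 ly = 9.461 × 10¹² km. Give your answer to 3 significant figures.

306 ly

θ = 0.01067″ = 0.01067/206265 = 5.1730 × 10^-8 rad.
d = B/θ = (1.496 × 10^8) / (5.1730 × 10^-8) = 2.8919 × 10^15 km = (2.8919 × 10^15) / (9.461 × 10^12) ly = 305.67 ly.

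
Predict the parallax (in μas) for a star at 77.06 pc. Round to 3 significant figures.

p = 1/d = 1/77.06 = 0.012977 arcsec.
= 0.012977 × 10⁶ = 12977 μas.

13000 μas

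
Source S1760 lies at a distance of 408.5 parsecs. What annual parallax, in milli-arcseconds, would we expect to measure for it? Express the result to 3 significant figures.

p = 1/d = 1/408.5 = 0.002448 arcsec.
= 0.002448 × 1000 = 2.448 mas.

2.45 mas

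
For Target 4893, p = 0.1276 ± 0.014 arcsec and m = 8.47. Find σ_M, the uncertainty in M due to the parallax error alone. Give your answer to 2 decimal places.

M = m − 5 log₁₀ d + 5 = m + 5 log₁₀ p + 5, so ∂M/∂p = 5/(p ln 10).
σ_M = (5/ln 10) · (σ_p/p) = 2.1715 × 0.014/0.1276 = 2.1715 × 0.10972 = 0.23826.

σ_M = 0.24 mag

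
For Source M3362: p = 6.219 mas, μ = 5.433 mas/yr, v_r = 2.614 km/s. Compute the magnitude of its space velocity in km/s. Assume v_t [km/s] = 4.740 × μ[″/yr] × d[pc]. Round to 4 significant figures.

4.897 km/s

d = 1/p = 1/0.006219″ = 160.8 pc.
μ = 5.433 mas/yr = 0.005433 ″/yr.
v_t = 4.740 μ d = 4.740 × 0.005433 × 160.8 = 4.141 km/s.
v = √(v_r² + v_t²) = √(2.614² + 4.141²) = √23.9809 = 4.897 km/s.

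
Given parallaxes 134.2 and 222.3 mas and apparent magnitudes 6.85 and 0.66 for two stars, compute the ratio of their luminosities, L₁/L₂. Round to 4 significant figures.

d₁ = 1/p₁ = 1/0.1342″ = 7.4516 pc; d₂ = 1/p₂ = 1/0.2223″ = 4.4984 pc.
M₁ = m₁ − 5 log₁₀ d₁ + 5 = 6.85 − 4.3612 + 5 = 7.4888.
M₂ = 0.66 − 3.2653 + 5 = 2.3947.
L₁/L₂ = 10^(0.4(M₂ − M₁)) = 10^(0.4 × (-5.0941)) = 10^(-2.03764) = 0.0091698.

L₁/L₂ = 0.009170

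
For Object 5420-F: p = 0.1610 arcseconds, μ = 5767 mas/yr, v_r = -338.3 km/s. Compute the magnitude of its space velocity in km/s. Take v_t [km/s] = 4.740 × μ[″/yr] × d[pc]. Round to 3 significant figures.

379 km/s

d = 1/p = 1/0.1610″ = 6.2112 pc.
μ = 5767 mas/yr = 5.767 ″/yr.
v_t = 4.740 μ d = 4.740 × 5.767 × 6.2112 = 169.79 km/s.
v = √(v_r² + v_t²) = √((-338.3)² + 169.79²) = √143276 = 378.52 km/s.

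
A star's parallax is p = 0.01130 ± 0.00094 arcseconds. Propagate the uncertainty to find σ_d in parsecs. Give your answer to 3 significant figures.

d = 1/p, so σ_d = σ_p / p².
σ_d = 0.000940 / (0.01130)² = 0.000940 / 0.00012769 = 7.3616 pc.

7.36 pc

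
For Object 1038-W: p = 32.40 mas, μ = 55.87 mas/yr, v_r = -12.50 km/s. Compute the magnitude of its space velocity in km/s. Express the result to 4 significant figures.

14.94 km/s

d = 1/p = 1/0.03240″ = 30.864 pc.
μ = 55.87 mas/yr = 0.05587 ″/yr.
v_t = 4.740 μ d = 4.740 × 0.05587 × 30.864 = 8.1735 km/s.
v = √(v_r² + v_t²) = √((-12.50)² + 8.1735²) = √223.056 = 14.935 km/s.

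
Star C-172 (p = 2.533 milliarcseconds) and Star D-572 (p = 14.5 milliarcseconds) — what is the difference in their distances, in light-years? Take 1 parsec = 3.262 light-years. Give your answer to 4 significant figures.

1063 ly

d_A = 1/0.002533″ = 394.79 pc; d_B = 1/0.01450″ = 68.966 pc.
|d_B − d_A| = |68.966 − 394.79| = 325.82 pc = 325.82 × 3.262 ly = 1062.8 ly.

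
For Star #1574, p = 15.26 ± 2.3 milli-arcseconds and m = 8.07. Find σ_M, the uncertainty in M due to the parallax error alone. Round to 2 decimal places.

σ_M = 0.33 mag

M = m − 5 log₁₀ d + 5 = m + 5 log₁₀ p + 5, so ∂M/∂p = 5/(p ln 10).
σ_M = (5/ln 10) · (σ_p/p) = 2.1715 × 2.3/15.26 = 2.1715 × 0.15072 = 0.32729.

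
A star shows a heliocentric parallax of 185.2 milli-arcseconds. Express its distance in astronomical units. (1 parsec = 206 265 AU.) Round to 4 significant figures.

1.114 × 10^6 AU

p = 185.2 milli-arcseconds = 0.1852 arcsec.
d = 1/p = 1/0.1852 = 5.3996 pc.
In AU: 5.3996 × 206265 = 1.1137 × 10^6 AU.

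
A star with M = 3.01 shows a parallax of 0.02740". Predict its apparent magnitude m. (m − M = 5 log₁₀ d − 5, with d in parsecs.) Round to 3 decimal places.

d = 1/p = 1/0.02740″ = 36.496 pc.
m − M = 5 log₁₀ d − 5 = 5 log₁₀(36.496) − 5 = 7.8112 − 5 = 2.8112.
m = M + (m − M) = 3.01 + 2.8112 = 5.821.

m = 5.821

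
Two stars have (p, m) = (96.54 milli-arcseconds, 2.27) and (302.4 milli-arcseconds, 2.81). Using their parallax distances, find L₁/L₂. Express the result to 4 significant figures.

L₁/L₂ = 16.13

d₁ = 1/p₁ = 1/0.09654″ = 10.358 pc; d₂ = 1/p₂ = 1/0.3024″ = 3.3069 pc.
M₁ = m₁ − 5 log₁₀ d₁ + 5 = 2.27 − 5.0764 + 5 = 2.1936.
M₂ = 2.81 − 2.5971 + 5 = 5.2129.
L₁/L₂ = 10^(0.4(M₂ − M₁)) = 10^(0.4 × 3.0193) = 10^1.20772 = 16.133.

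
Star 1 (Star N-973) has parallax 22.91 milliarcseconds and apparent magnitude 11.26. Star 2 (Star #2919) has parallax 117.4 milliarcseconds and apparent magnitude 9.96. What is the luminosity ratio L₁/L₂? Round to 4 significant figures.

L₁/L₂ = 7.930

d₁ = 1/p₁ = 1/0.02291″ = 43.649 pc; d₂ = 1/p₂ = 1/0.1174″ = 8.5179 pc.
M₁ = m₁ − 5 log₁₀ d₁ + 5 = 11.26 − 8.1999 + 5 = 8.0601.
M₂ = 9.96 − 4.6517 + 5 = 10.3083.
L₁/L₂ = 10^(0.4(M₂ − M₁)) = 10^(0.4 × 2.2482) = 10^0.89928 = 7.9301.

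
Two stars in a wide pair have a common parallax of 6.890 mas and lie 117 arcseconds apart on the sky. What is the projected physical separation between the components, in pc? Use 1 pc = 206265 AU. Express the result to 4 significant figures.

d = 1/p = 1/0.006890″ = 145.14 pc.
At distance d (pc), an angle of θ arcsec spans θ·d AU: s = 117 × 145.14 = 16981 AU.
= 16981 / 206265 = 0.082326 pc.

0.08233 pc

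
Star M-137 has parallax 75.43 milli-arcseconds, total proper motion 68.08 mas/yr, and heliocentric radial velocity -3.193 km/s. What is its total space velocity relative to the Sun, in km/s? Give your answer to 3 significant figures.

d = 1/p = 1/0.07543″ = 13.257 pc.
μ = 68.08 mas/yr = 0.06808 ″/yr.
v_t = 4.740 μ d = 4.740 × 0.06808 × 13.257 = 4.278 km/s.
v = √(v_r² + v_t²) = √((-3.193)² + 4.278²) = √28.4965 = 5.3382 km/s.

5.34 km/s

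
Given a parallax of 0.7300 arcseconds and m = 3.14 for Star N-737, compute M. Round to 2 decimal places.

d = 1/p = 1/0.7300″ = 1.3699 pc.
m − M = 5 log₁₀(1.3699) − 5 = 0.6834 − 5 = -4.3166.
M = m − (m − M) = 3.14 − (-4.3166) = 7.46.

M = 7.46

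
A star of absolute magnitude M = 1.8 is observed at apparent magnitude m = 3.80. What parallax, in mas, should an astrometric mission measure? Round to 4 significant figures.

m − M = 3.80 − 1.8 = 2.00.
d = 10^((m−M)/5 + 1) = 10^1.400 = 25.119 pc.
p = 1/d = 1/25.119 = 0.039811 arcsec = 39.811 mas.

39.81 mas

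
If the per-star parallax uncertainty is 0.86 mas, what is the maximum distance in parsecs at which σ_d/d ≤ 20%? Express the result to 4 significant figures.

232.6 pc

σ_d/d = σ_p/p, so the condition is σ_p/p ≤ 0.20, i.e. p ≥ σ_p/0.20.
p_min = 0.86/0.20 = 4.3 mas = 0.0043 arcsec.
d_max = 1/p_min = 1/0.0043 = 232.56 pc.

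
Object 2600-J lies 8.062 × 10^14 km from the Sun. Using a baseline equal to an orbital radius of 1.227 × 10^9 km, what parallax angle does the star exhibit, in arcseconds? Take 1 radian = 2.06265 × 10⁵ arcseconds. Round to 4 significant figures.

0.3139 arcsec

θ ≈ B/d = (1.227 × 10^9) / (8.062 × 10^14) = 1.5220 × 10^-6 rad.
In arcseconds: 1.5220 × 10^-6 × 206265 = 0.31394″.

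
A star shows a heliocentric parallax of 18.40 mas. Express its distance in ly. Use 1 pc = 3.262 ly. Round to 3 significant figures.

177 ly

p = 18.40 mas = 0.01840 arcsec.
d = 1/p = 1/0.01840 = 54.348 pc.
In light-years: 54.348 × 3.262 = 177.28 ly.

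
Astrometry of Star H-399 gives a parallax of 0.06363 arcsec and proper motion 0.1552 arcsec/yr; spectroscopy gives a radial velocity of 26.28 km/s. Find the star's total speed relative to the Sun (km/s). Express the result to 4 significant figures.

28.71 km/s

d = 1/p = 1/0.06363″ = 15.716 pc.
v_t = 4.740 μ d = 4.740 × 0.1552 × 15.716 = 11.561 km/s.
v = √(v_r² + v_t²) = √(26.28² + 11.561²) = √824.295 = 28.711 km/s.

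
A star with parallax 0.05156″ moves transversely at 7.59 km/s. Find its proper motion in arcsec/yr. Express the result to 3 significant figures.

0.0826 arcsec/yr

d = 1/p = 1/0.05156″ = 19.395 pc.
μ = v_t / (4.74 d) = 7.59 / (4.74 × 19.395) = 7.59 / 91.932 = 0.082561 ″/yr.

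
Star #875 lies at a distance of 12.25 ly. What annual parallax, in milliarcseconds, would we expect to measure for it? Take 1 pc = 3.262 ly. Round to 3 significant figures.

d = 12.25 ly ÷ 3.262 = 3.7554 pc.
p = 1/d = 1/3.7554 = 0.26628 arcsec.
= 0.26628 × 1000 = 266.28 mas.

266 mas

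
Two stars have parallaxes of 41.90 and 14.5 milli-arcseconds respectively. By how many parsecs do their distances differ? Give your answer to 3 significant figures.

d_A = 1/0.04190″ = 23.866 pc; d_B = 1/0.01450″ = 68.966 pc.
|d_B − d_A| = |68.966 − 23.866| = 45.1 pc.

45.1 pc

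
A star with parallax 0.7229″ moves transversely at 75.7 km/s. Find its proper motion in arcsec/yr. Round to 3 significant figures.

11.5 arcsec/yr

d = 1/p = 1/0.7229″ = 1.3833 pc.
μ = v_t / (4.74 d) = 75.7 / (4.74 × 1.3833) = 75.7 / 6.5568 = 11.545 ″/yr.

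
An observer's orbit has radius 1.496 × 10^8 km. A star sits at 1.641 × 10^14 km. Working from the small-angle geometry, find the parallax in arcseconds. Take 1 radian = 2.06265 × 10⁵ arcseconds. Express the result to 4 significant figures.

θ ≈ B/d = (1.496 × 10^8) / (1.641 × 10^14) = 9.1164 × 10^-7 rad.
In arcseconds: 9.1164 × 10^-7 × 206265 = 0.18804″.

0.1880 arcsec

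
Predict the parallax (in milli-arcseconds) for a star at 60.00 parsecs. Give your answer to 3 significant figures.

p = 1/d = 1/60 = 0.016667 arcsec.
= 0.016667 × 1000 = 16.667 mas.

16.7 mas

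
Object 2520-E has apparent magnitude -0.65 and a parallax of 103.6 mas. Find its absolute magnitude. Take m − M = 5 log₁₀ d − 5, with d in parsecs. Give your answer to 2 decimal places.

d = 1/p = 1/0.1036″ = 9.6525 pc.
m − M = 5 log₁₀(9.6525) − 5 = 4.9232 − 5 = -0.0768.
M = m − (m − M) = -0.65 − (-0.0768) = -0.57.

M = -0.57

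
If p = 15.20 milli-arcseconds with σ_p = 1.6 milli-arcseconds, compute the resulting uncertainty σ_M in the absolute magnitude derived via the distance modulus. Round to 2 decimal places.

σ_M = 0.23 mag

M = m − 5 log₁₀ d + 5 = m + 5 log₁₀ p + 5, so ∂M/∂p = 5/(p ln 10).
σ_M = (5/ln 10) · (σ_p/p) = 2.1715 × 1.6/15.20 = 2.1715 × 0.10526 = 0.22857.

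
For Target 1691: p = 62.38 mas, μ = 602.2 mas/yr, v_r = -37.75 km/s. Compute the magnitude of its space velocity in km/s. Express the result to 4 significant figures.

d = 1/p = 1/0.06238″ = 16.031 pc.
μ = 602.2 mas/yr = 0.6022 ″/yr.
v_t = 4.740 μ d = 4.740 × 0.6022 × 16.031 = 45.759 km/s.
v = √(v_r² + v_t²) = √((-37.75)² + 45.759²) = √3518.95 = 59.321 km/s.

59.32 km/s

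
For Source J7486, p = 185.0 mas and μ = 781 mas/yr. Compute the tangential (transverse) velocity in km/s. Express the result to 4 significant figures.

d = 1/p = 1/0.1850″ = 5.4054 pc.
μ = 781 mas/yr = 0.781 ″/yr.
v_t = 4.74 × μ × d = 4.74 × 0.781 × 5.4054 = 20.01 km/s.

20.01 km/s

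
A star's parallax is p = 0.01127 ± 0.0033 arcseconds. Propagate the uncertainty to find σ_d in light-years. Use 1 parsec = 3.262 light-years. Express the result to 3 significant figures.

d = 1/p, so σ_d = σ_p / p².
σ_d = 0.00330 / (0.01127)² = 0.00330 / 0.00012701 = 25.982 pc = 25.982 × 3.262 ly = 84.753 ly.

84.8 ly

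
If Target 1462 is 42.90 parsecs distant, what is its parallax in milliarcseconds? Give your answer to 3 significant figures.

23.3 mas

p = 1/d = 1/42.9 = 0.02331 arcsec.
= 0.02331 × 1000 = 23.31 mas.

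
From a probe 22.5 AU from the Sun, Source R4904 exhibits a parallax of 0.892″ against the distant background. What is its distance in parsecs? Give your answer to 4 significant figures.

25.22 pc

With baseline B (in AU) and parallax p (in arcsec), d = B/p parsecs.
d = 22.5 / 0.892 = 25.224 pc.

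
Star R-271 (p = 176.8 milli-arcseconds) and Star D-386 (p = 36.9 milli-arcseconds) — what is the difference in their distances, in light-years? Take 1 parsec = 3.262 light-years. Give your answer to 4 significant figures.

69.95 ly

d_A = 1/0.1768″ = 5.6561 pc; d_B = 1/0.03690″ = 27.1 pc.
|d_B − d_A| = |27.1 − 5.6561| = 21.444 pc = 21.444 × 3.262 ly = 69.95 ly.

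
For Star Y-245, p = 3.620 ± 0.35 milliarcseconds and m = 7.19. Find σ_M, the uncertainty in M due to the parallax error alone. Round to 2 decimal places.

M = m − 5 log₁₀ d + 5 = m + 5 log₁₀ p + 5, so ∂M/∂p = 5/(p ln 10).
σ_M = (5/ln 10) · (σ_p/p) = 2.1715 × 0.35/3.620 = 2.1715 × 0.096685 = 0.20995.

σ_M = 0.21 mag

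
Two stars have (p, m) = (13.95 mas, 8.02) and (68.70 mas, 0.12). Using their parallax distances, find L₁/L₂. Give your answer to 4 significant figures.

L₁/L₂ = 0.01678

d₁ = 1/p₁ = 1/0.01395″ = 71.685 pc; d₂ = 1/p₂ = 1/0.06870″ = 14.556 pc.
M₁ = m₁ − 5 log₁₀ d₁ + 5 = 8.02 − 9.2771 + 5 = 3.7429.
M₂ = 0.12 − 5.8152 + 5 = -0.6952.
L₁/L₂ = 10^(0.4(M₂ − M₁)) = 10^(0.4 × (-4.4381)) = 10^(-1.77524) = 0.016779.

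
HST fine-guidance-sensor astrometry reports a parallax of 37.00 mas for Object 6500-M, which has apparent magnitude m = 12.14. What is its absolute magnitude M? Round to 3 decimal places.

M = 9.981

d = 1/p = 1/0.03700″ = 27.027 pc.
m − M = 5 log₁₀(27.027) − 5 = 7.1590 − 5 = 2.1590.
M = m − (m − M) = 12.14 − 2.1590 = 9.981.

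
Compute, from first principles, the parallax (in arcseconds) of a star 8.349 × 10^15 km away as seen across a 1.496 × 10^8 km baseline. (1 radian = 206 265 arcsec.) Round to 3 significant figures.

θ ≈ B/d = (1.496 × 10^8) / (8.349 × 10^15) = 1.7918 × 10^-8 rad.
In arcseconds: 1.7918 × 10^-8 × 206265 = 0.0036959″.

0.00370 arcsec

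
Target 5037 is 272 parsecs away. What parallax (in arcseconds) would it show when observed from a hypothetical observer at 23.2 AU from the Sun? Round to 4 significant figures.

p (arcsec) = B (AU) / d (pc).
p = 23.2 / 272 = 0.085294 arcsec.

0.08529 arcsec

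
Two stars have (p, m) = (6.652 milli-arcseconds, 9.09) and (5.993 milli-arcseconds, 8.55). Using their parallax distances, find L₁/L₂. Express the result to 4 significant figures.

L₁/L₂ = 0.4936

d₁ = 1/p₁ = 1/0.006652″ = 150.33 pc; d₂ = 1/p₂ = 1/0.005993″ = 166.86 pc.
M₁ = m₁ − 5 log₁₀ d₁ + 5 = 9.09 − 10.8852 + 5 = 3.2048.
M₂ = 8.55 − 11.1118 + 5 = 2.4382.
L₁/L₂ = 10^(0.4(M₂ − M₁)) = 10^(0.4 × (-0.7666)) = 10^(-0.30664) = 0.49358.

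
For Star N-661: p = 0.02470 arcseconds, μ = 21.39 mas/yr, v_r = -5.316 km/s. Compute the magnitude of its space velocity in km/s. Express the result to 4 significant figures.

6.716 km/s

d = 1/p = 1/0.02470″ = 40.486 pc.
μ = 21.39 mas/yr = 0.02139 ″/yr.
v_t = 4.740 μ d = 4.740 × 0.02139 × 40.486 = 4.1048 km/s.
v = √(v_r² + v_t²) = √((-5.316)² + 4.1048²) = √45.1092 = 6.7163 km/s.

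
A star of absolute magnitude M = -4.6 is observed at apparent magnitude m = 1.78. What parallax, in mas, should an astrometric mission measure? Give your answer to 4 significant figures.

m − M = 1.78 − (-4.6) = 6.38.
d = 10^((m−M)/5 + 1) = 10^2.276 = 188.8 pc.
p = 1/d = 1/188.8 = 0.0052966 arcsec = 5.2966 mas.

5.297 mas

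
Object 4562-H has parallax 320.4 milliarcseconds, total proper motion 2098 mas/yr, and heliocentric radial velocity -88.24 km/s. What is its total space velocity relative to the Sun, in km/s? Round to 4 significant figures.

93.54 km/s

d = 1/p = 1/0.3204″ = 3.1211 pc.
μ = 2098 mas/yr = 2.098 ″/yr.
v_t = 4.740 μ d = 4.740 × 2.098 × 3.1211 = 31.038 km/s.
v = √(v_r² + v_t²) = √((-88.24)² + 31.038²) = √8749.66 = 93.54 km/s.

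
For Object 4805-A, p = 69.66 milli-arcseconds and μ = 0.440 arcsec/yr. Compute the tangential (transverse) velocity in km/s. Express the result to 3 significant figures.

29.9 km/s

d = 1/p = 1/0.06966″ = 14.355 pc.
v_t = 4.74 × μ × d = 4.74 × 0.440 × 14.355 = 29.939 km/s.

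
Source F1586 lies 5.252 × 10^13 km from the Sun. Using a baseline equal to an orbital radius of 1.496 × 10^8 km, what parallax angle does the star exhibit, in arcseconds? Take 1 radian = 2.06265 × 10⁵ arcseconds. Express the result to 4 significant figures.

0.5875 arcsec

θ ≈ B/d = (1.496 × 10^8) / (5.252 × 10^13) = 2.8484 × 10^-6 rad.
In arcseconds: 2.8484 × 10^-6 × 206265 = 0.58753″.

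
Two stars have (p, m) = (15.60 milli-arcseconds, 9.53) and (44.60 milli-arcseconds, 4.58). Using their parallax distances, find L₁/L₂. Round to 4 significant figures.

d₁ = 1/p₁ = 1/0.01560″ = 64.103 pc; d₂ = 1/p₂ = 1/0.04460″ = 22.422 pc.
M₁ = m₁ − 5 log₁₀ d₁ + 5 = 9.53 − 9.0344 + 5 = 5.4956.
M₂ = 4.58 − 6.7534 + 5 = 2.8266.
L₁/L₂ = 10^(0.4(M₂ − M₁)) = 10^(0.4 × (-2.6690)) = 10^(-1.06760) = 0.085585.

L₁/L₂ = 0.08559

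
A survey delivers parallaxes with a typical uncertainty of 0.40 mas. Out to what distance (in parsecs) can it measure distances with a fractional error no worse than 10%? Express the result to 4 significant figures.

250.0 pc

σ_d/d = σ_p/p, so the condition is σ_p/p ≤ 0.10, i.e. p ≥ σ_p/0.10.
p_min = 0.40/0.10 = 4 mas = 0.004 arcsec.
d_max = 1/p_min = 1/0.004 = 250 pc.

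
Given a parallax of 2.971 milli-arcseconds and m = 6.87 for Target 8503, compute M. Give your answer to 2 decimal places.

d = 1/p = 1/0.002971″ = 336.59 pc.
m − M = 5 log₁₀(336.59) − 5 = 12.6355 − 5 = 7.6355.
M = m − (m − M) = 6.87 − 7.6355 = -0.77.

M = -0.77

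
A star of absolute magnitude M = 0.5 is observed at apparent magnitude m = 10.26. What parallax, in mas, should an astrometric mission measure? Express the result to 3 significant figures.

1.12 mas

m − M = 10.26 − 0.5 = 9.76.
d = 10^((m−M)/5 + 1) = 10^2.952 = 895.36 pc.
p = 1/d = 1/895.36 = 0.0011169 arcsec = 1.1169 mas.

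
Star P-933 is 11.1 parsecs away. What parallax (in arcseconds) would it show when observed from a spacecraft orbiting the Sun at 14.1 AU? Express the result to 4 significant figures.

1.270 arcsec

p (arcsec) = B (AU) / d (pc).
p = 14.1 / 11.1 = 1.2703 arcsec.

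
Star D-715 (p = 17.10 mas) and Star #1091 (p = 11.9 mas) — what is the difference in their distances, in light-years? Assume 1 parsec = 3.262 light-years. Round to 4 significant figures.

83.36 ly

d_A = 1/0.01710″ = 58.48 pc; d_B = 1/0.01190″ = 84.034 pc.
|d_B − d_A| = |84.034 − 58.48| = 25.554 pc = 25.554 × 3.262 ly = 83.357 ly.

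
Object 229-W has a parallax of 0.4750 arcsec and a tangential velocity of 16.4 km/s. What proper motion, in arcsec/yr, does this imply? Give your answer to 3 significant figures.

1.64 arcsec/yr

d = 1/p = 1/0.4750″ = 2.1053 pc.
μ = v_t / (4.74 d) = 16.4 / (4.74 × 2.1053) = 16.4 / 9.9791 = 1.6434 ″/yr.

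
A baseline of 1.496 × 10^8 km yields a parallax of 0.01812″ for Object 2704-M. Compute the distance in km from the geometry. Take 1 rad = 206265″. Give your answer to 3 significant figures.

θ = 0.01812″ = 0.01812/206265 = 8.7848 × 10^-8 rad.
d = B/θ = (1.496 × 10^8) / (8.7848 × 10^-8) = 1.7029 × 10^15 km.

1.70 × 10^15 km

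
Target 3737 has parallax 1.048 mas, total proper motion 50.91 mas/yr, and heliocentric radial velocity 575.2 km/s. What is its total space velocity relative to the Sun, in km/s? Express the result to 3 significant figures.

620 km/s

d = 1/p = 1/0.001048″ = 954.2 pc.
μ = 50.91 mas/yr = 0.05091 ″/yr.
v_t = 4.740 μ d = 4.740 × 0.05091 × 954.2 = 230.26 km/s.
v = √(v_r² + v_t²) = √(575.2² + 230.26²) = √383875 = 619.58 km/s.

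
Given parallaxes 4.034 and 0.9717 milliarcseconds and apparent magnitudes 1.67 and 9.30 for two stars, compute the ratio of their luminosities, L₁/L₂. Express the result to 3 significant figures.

L₁/L₂ = 65.4

d₁ = 1/p₁ = 1/0.004034″ = 247.89 pc; d₂ = 1/p₂ = 1/0.0009717″ = 1029.1 pc.
M₁ = m₁ − 5 log₁₀ d₁ + 5 = 1.67 − 11.9713 + 5 = -5.3013.
M₂ = 9.30 − 15.0623 + 5 = -0.7623.
L₁/L₂ = 10^(0.4(M₂ − M₁)) = 10^(0.4 × 4.5390) = 10^1.81560 = 65.403.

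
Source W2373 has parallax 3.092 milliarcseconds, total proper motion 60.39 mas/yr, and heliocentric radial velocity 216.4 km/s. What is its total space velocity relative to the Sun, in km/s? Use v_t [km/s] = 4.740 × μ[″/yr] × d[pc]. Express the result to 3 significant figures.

235 km/s

d = 1/p = 1/0.003092″ = 323.42 pc.
μ = 60.39 mas/yr = 0.06039 ″/yr.
v_t = 4.740 μ d = 4.740 × 0.06039 × 323.42 = 92.579 km/s.
v = √(v_r² + v_t²) = √(216.4² + 92.579²) = √55399.8 = 235.37 km/s.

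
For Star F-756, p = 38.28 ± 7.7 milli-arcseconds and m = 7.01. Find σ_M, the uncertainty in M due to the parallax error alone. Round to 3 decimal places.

σ_M = 0.437 mag

M = m − 5 log₁₀ d + 5 = m + 5 log₁₀ p + 5, so ∂M/∂p = 5/(p ln 10).
σ_M = (5/ln 10) · (σ_p/p) = 2.1715 × 7.7/38.28 = 2.1715 × 0.20115 = 0.4368.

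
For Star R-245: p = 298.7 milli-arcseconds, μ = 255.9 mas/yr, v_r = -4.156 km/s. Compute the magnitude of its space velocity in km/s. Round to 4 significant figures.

5.811 km/s

d = 1/p = 1/0.2987″ = 3.3478 pc.
μ = 255.9 mas/yr = 0.2559 ″/yr.
v_t = 4.740 μ d = 4.740 × 0.2559 × 3.3478 = 4.0608 km/s.
v = √(v_r² + v_t²) = √((-4.156)² + 4.0608²) = √33.7624 = 5.8105 km/s.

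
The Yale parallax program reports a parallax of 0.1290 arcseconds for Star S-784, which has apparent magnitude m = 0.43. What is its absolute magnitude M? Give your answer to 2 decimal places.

d = 1/p = 1/0.1290″ = 7.7519 pc.
m − M = 5 log₁₀(7.7519) − 5 = 4.4470 − 5 = -0.5530.
M = m − (m − M) = 0.43 − (-0.5530) = 0.98.

M = 0.98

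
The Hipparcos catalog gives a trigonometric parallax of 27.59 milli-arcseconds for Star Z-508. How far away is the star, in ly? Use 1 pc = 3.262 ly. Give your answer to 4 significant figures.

118.2 ly

p = 27.59 milli-arcseconds = 0.02759 arcsec.
d = 1/p = 1/0.02759 = 36.245 pc.
In light-years: 36.245 × 3.262 = 118.23 ly.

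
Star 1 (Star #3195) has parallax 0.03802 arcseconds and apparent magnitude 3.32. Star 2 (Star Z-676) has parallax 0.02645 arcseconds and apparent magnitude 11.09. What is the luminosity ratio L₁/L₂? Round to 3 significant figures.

L₁/L₂ = 621

d₁ = 1/p₁ = 1/0.03802″ = 26.302 pc; d₂ = 1/p₂ = 1/0.02645″ = 37.807 pc.
M₁ = m₁ − 5 log₁₀ d₁ + 5 = 3.32 − 7.0999 + 5 = 1.2201.
M₂ = 11.09 − 7.8879 + 5 = 8.2021.
L₁/L₂ = 10^(0.4(M₂ − M₁)) = 10^(0.4 × 6.9820) = 10^2.79280 = 620.58.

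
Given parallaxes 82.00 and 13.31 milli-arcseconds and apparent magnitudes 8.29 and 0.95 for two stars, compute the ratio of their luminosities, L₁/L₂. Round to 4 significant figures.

d₁ = 1/p₁ = 1/0.08200″ = 12.195 pc; d₂ = 1/p₂ = 1/0.01331″ = 75.131 pc.
M₁ = m₁ − 5 log₁₀ d₁ + 5 = 8.29 − 5.4309 + 5 = 7.8591.
M₂ = 0.95 − 9.3791 + 5 = -3.4291.
L₁/L₂ = 10^(0.4(M₂ − M₁)) = 10^(0.4 × (-11.2882)) = 10^(-4.51528) = 0.00003053.

L₁/L₂ = 3.053 × 10^-5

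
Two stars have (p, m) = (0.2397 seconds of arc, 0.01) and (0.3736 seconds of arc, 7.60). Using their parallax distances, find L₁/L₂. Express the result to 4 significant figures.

d₁ = 1/p₁ = 1/0.2397″ = 4.1719 pc; d₂ = 1/p₂ = 1/0.3736″ = 2.6767 pc.
M₁ = m₁ − 5 log₁₀ d₁ + 5 = 0.01 − 3.1017 + 5 = 1.9083.
M₂ = 7.60 − 2.1380 + 5 = 10.4620.
L₁/L₂ = 10^(0.4(M₂ − M₁)) = 10^(0.4 × 8.5537) = 10^3.42148 = 2639.2.

L₁/L₂ = 2639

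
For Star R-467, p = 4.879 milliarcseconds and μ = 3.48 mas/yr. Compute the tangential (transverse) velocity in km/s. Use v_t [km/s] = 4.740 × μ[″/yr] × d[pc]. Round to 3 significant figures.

3.38 km/s

d = 1/p = 1/0.004879″ = 204.96 pc.
μ = 3.48 mas/yr = 0.00348 ″/yr.
v_t = 4.74 × μ × d = 4.74 × 0.00348 × 204.96 = 3.3809 km/s.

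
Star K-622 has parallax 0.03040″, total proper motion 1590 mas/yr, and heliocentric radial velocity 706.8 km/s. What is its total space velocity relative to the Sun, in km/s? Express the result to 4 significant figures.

749.0 km/s

d = 1/p = 1/0.03040″ = 32.895 pc.
μ = 1590 mas/yr = 1.590 ″/yr.
v_t = 4.740 μ d = 4.740 × 1.590 × 32.895 = 247.92 km/s.
v = √(v_r² + v_t²) = √(706.8² + 247.92²) = √561031 = 749.02 km/s.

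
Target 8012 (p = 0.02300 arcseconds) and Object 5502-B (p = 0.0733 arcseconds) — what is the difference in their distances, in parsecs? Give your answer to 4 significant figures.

d_A = 1/0.02300″ = 43.478 pc; d_B = 1/0.07330″ = 13.643 pc.
|d_B − d_A| = |13.643 − 43.478| = 29.835 pc.

29.84 pc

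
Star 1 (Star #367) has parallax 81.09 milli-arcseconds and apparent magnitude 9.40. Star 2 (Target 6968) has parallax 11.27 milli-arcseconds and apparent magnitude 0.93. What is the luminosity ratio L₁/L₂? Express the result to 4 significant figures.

L₁/L₂ = 7.905 × 10^-6

d₁ = 1/p₁ = 1/0.08109″ = 12.332 pc; d₂ = 1/p₂ = 1/0.01127″ = 88.731 pc.
M₁ = m₁ − 5 log₁₀ d₁ + 5 = 9.40 − 5.4552 + 5 = 8.9448.
M₂ = 0.93 − 9.7404 + 5 = -3.8104.
L₁/L₂ = 10^(0.4(M₂ − M₁)) = 10^(0.4 × (-12.7552)) = 10^(-5.10208) = 0.0000079053.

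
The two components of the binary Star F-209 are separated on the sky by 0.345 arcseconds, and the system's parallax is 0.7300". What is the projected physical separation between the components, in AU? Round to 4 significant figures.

0.4726 AU

d = 1/p = 1/0.7300″ = 1.3699 pc.
At distance d (pc), an angle of θ arcsec spans θ·d AU: s = 0.345 × 1.3699 = 0.47262 AU.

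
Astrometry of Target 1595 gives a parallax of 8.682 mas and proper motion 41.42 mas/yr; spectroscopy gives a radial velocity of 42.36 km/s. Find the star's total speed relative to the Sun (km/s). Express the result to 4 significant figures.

48.02 km/s

d = 1/p = 1/0.008682″ = 115.18 pc.
μ = 41.42 mas/yr = 0.04142 ″/yr.
v_t = 4.740 μ d = 4.740 × 0.04142 × 115.18 = 22.613 km/s.
v = √(v_r² + v_t²) = √(42.36² + 22.613²) = √2305.72 = 48.018 km/s.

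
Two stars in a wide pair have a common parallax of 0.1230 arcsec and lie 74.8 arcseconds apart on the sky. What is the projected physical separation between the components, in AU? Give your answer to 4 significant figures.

d = 1/p = 1/0.1230″ = 8.1301 pc.
At distance d (pc), an angle of θ arcsec spans θ·d AU: s = 74.8 × 8.1301 = 608.13 AU.

608.1 AU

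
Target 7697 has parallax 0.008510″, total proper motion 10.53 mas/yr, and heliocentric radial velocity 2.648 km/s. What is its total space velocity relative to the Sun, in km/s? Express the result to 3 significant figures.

d = 1/p = 1/0.008510″ = 117.51 pc.
μ = 10.53 mas/yr = 0.01053 ″/yr.
v_t = 4.740 μ d = 4.740 × 0.01053 × 117.51 = 5.8652 km/s.
v = √(v_r² + v_t²) = √(2.648² + 5.8652²) = √41.4125 = 6.4353 km/s.

6.44 km/s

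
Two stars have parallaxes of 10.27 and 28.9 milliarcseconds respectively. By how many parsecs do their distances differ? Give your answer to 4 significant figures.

d_A = 1/0.01027″ = 97.371 pc; d_B = 1/0.02890″ = 34.602 pc.
|d_B − d_A| = |34.602 − 97.371| = 62.769 pc.

62.77 pc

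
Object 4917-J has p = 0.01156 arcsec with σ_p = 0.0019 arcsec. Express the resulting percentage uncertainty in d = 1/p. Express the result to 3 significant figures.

16.4%

For d = 1/p, |σ_d/d| = |σ_p/p|.
σ_p/p = 0.0019 / 0.01156 = 0.16436 = 16.436%.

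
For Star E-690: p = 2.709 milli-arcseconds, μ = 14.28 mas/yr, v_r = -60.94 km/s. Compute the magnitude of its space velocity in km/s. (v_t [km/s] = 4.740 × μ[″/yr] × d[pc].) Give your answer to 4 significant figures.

65.86 km/s

d = 1/p = 1/0.002709″ = 369.14 pc.
μ = 14.28 mas/yr = 0.01428 ″/yr.
v_t = 4.740 μ d = 4.740 × 0.01428 × 369.14 = 24.986 km/s.
v = √(v_r² + v_t²) = √((-60.94)² + 24.986²) = √4337.98 = 65.863 km/s.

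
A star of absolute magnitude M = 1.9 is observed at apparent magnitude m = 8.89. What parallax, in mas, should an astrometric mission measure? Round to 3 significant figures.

m − M = 8.89 − 1.9 = 6.99.
d = 10^((m−M)/5 + 1) = 10^2.398 = 250.03 pc.
p = 1/d = 1/250.03 = 0.0039995 arcsec = 3.9995 mas.

4.00 mas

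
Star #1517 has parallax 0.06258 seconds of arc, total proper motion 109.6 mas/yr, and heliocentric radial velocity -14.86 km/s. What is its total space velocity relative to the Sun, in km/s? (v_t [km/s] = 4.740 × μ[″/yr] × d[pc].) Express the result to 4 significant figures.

17.02 km/s

d = 1/p = 1/0.06258″ = 15.98 pc.
μ = 109.6 mas/yr = 0.1096 ″/yr.
v_t = 4.740 μ d = 4.740 × 0.1096 × 15.98 = 8.3017 km/s.
v = √(v_r² + v_t²) = √((-14.86)² + 8.3017²) = √289.738 = 17.022 km/s.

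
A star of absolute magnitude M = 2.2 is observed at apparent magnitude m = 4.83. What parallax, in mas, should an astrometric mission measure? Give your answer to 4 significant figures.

29.79 mas

m − M = 4.83 − 2.2 = 2.63.
d = 10^((m−M)/5 + 1) = 10^1.526 = 33.574 pc.
p = 1/d = 1/33.574 = 0.029785 arcsec = 29.785 mas.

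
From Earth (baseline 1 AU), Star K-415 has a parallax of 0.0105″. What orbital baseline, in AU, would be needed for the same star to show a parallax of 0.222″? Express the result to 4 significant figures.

21.14 AU

Parallax scales linearly with baseline: p ∝ B, so B = p_target / p_Earth × 1 AU.
B = 0.222 / 0.0105 = 21.143 AU.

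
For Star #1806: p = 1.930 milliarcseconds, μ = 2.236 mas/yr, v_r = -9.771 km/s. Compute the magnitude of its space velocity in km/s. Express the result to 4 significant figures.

11.21 km/s

d = 1/p = 1/0.001930″ = 518.13 pc.
μ = 2.236 mas/yr = 0.002236 ″/yr.
v_t = 4.740 μ d = 4.740 × 0.002236 × 518.13 = 5.4915 km/s.
v = √(v_r² + v_t²) = √((-9.771)² + 5.4915²) = √125.629 = 11.208 km/s.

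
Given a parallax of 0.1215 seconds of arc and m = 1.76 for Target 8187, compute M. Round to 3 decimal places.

d = 1/p = 1/0.1215″ = 8.2305 pc.
m − M = 5 log₁₀(8.2305) − 5 = 4.5771 − 5 = -0.4229.
M = m − (m − M) = 1.76 − (-0.4229) = 2.183.

M = 2.183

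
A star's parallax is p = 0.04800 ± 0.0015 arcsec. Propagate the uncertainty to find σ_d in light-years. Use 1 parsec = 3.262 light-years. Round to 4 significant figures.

d = 1/p, so σ_d = σ_p / p².
σ_d = 0.00150 / (0.04800)² = 0.00150 / 0.002304 = 0.65104 pc = 0.65104 × 3.262 ly = 2.1237 ly.

2.124 ly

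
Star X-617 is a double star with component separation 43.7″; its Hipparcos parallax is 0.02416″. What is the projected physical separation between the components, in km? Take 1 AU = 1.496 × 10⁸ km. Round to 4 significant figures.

d = 1/p = 1/0.02416″ = 41.391 pc.
At distance d (pc), an angle of θ arcsec spans θ·d AU: s = 43.7 × 41.391 = 1808.8 AU.
= 1808.8 × 1.496 × 10⁸ km = 2.7060 × 10^11 km.

2.706 × 10^11 km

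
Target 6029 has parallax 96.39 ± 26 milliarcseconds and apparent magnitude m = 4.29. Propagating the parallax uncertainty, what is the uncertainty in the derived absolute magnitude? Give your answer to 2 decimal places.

M = m − 5 log₁₀ d + 5 = m + 5 log₁₀ p + 5, so ∂M/∂p = 5/(p ln 10).
σ_M = (5/ln 10) · (σ_p/p) = 2.1715 × 26/96.39 = 2.1715 × 0.26974 = 0.58574.

σ_M = 0.59 mag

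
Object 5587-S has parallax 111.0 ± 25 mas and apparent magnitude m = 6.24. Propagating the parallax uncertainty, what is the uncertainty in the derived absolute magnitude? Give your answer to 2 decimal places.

σ_M = 0.49 mag

M = m − 5 log₁₀ d + 5 = m + 5 log₁₀ p + 5, so ∂M/∂p = 5/(p ln 10).
σ_M = (5/ln 10) · (σ_p/p) = 2.1715 × 25/111.0 = 2.1715 × 0.22523 = 0.48909.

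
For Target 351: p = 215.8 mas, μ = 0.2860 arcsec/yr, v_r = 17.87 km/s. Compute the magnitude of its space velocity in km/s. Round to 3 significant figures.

d = 1/p = 1/0.2158″ = 4.6339 pc.
v_t = 4.740 μ d = 4.740 × 0.2860 × 4.6339 = 6.2819 km/s.
v = √(v_r² + v_t²) = √(17.87² + 6.2819²) = √358.799 = 18.942 km/s.

18.9 km/s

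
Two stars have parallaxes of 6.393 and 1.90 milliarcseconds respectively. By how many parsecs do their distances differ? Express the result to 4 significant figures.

369.9 pc

d_A = 1/0.006393″ = 156.42 pc; d_B = 1/0.001900″ = 526.32 pc.
|d_B − d_A| = |526.32 − 156.42| = 369.9 pc.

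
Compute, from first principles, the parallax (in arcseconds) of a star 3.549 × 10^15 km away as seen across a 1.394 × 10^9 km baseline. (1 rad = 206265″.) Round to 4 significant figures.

θ ≈ B/d = (1.394 × 10^9) / (3.549 × 10^15) = 3.9279 × 10^-7 rad.
In arcseconds: 3.9279 × 10^-7 × 206265 = 0.081019″.

0.08102 arcsec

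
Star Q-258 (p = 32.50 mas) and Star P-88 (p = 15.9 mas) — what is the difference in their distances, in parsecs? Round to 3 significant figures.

d_A = 1/0.03250″ = 30.769 pc; d_B = 1/0.01590″ = 62.893 pc.
|d_B − d_A| = |62.893 − 30.769| = 32.124 pc.

32.1 pc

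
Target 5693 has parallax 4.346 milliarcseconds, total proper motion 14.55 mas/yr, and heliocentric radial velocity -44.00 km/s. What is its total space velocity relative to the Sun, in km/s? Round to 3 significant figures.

d = 1/p = 1/0.004346″ = 230.1 pc.
μ = 14.55 mas/yr = 0.01455 ″/yr.
v_t = 4.740 μ d = 4.740 × 0.01455 × 230.1 = 15.869 km/s.
v = √(v_r² + v_t²) = √((-44.00)² + 15.869²) = √2187.83 = 46.774 km/s.

46.8 km/s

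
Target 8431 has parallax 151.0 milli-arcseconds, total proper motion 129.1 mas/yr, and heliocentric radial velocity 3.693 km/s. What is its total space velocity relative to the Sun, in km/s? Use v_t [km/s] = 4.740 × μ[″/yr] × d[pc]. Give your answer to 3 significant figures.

d = 1/p = 1/0.1510″ = 6.6225 pc.
μ = 129.1 mas/yr = 0.1291 ″/yr.
v_t = 4.740 μ d = 4.740 × 0.1291 × 6.6225 = 4.0525 km/s.
v = √(v_r² + v_t²) = √(3.693² + 4.0525²) = √30.061 = 5.4828 km/s.

5.48 km/s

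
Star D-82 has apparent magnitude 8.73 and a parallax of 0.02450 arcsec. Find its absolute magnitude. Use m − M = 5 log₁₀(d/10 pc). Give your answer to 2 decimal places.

d = 1/p = 1/0.02450″ = 40.816 pc.
m − M = 5 log₁₀(40.816) − 5 = 8.0542 − 5 = 3.0542.
M = m − (m − M) = 8.73 − 3.0542 = 5.68.

M = 5.68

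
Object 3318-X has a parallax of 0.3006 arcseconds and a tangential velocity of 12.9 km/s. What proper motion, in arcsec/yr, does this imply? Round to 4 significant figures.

0.8181 arcsec/yr

d = 1/p = 1/0.3006″ = 3.3267 pc.
μ = v_t / (4.74 d) = 12.9 / (4.74 × 3.3267) = 12.9 / 15.769 = 0.81806 ″/yr.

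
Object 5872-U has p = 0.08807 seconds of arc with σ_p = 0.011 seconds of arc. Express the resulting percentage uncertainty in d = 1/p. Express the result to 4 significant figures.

12.49%

For d = 1/p, |σ_d/d| = |σ_p/p|.
σ_p/p = 0.011 / 0.08807 = 0.1249 = 12.49%.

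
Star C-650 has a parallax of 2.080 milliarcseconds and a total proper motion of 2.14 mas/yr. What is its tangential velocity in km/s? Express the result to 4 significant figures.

4.877 km/s

d = 1/p = 1/0.002080″ = 480.77 pc.
μ = 2.14 mas/yr = 0.00214 ″/yr.
v_t = 4.74 × μ × d = 4.74 × 0.00214 × 480.77 = 4.8767 km/s.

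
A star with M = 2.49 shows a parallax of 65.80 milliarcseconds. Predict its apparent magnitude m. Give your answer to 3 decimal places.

d = 1/p = 1/0.06580″ = 15.198 pc.
m − M = 5 log₁₀ d − 5 = 5 log₁₀(15.198) − 5 = 5.9089 − 5 = 0.9089.
m = M + (m − M) = 2.49 + 0.9089 = 3.399.

m = 3.399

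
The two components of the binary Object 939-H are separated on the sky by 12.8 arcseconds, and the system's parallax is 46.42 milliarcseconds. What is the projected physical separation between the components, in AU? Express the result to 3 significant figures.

d = 1/p = 1/0.04642″ = 21.542 pc.
At distance d (pc), an angle of θ arcsec spans θ·d AU: s = 12.8 × 21.542 = 275.74 AU.

276 AU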